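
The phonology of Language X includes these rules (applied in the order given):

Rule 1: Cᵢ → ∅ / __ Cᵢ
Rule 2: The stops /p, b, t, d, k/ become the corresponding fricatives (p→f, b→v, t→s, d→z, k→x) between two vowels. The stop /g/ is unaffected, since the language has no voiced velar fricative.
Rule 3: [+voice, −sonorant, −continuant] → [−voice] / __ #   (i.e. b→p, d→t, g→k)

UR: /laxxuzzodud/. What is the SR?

laxuzozut

Rule 1 (degemination): /xx/ is a geminate; the first /x/ deletes. /zz/ is a geminate; the first /z/ deletes. /laxxuzzodud/ → laxuzodud.
Rule 2 (intervocalic spirantization): /d/ is a stop between vowels /o/ and /u/, so it spirantizes to the fricative [z]. /laxuzodud/ → laxuzozud.
Rule 3 (final devoicing): /d/ is a voiced stop in word-final position, so it devoices to [t]. /laxuzozud/ → laxuzozut.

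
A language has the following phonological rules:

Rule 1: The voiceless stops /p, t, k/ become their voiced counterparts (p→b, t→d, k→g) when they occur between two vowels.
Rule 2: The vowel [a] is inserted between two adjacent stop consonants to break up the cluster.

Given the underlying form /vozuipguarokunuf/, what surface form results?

vozuipaguarogunuf

Rule 1 (intervocalic voicing): /k/ is a voiceless stop between vowels /o/ and /u/, so it voices to [g]. /vozuipguarokunuf/ → vozuipguarogunuf.
Rule 2 (stop-cluster a-epenthesis): /p/ and /g/ form a stop–stop cluster, so [a] is inserted between them. /vozuipguarogunuf/ → vozuipaguarogunuf.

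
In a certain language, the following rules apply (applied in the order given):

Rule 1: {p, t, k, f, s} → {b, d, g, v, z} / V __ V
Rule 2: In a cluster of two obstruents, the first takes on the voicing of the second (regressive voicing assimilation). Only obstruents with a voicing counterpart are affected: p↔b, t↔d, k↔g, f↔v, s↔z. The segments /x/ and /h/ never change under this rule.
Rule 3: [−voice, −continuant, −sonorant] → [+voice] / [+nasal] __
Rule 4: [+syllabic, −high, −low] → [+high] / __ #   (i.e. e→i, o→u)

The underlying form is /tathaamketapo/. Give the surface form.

tathaamgedabu

Rule 1 (intervocalic voicing): /t/ is a voiceless obstruent between vowels /e/ and /a/, so it voices to [d]. /p/ is a voiceless obstruent between vowels /a/ and /o/, so it voices to [b]. /tathaamketapo/ → tathaamkedabo.
Rule 2 (regressive voicing assimilation): no segment meets the environment; /tathaamkedabo/ is unchanged.
Rule 3 (post-nasal voicing): /k/ is a voiceless stop immediately after the nasal /m/, so it voices to [g]. /tathaamkedabo/ → tathaamgedabo.
Rule 4 (final vowel raising): /o/ is a mid vowel in word-final position, so it raises to [u]. /tathaamgedabo/ → tathaamgedabu.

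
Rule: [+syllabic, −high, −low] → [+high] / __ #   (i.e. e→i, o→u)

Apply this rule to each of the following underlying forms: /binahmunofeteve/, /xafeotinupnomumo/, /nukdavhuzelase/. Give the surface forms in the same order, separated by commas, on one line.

/binahmunofeteve/: /e/ is a mid vowel in word-final position, so it raises to [i]. → [binahmunofetevi].
/xafeotinupnomumo/: /o/ is a mid vowel in word-final position, so it raises to [u]. → [xafeotinupnomumu].
/nukdavhuzelase/: /e/ is a mid vowel in word-final position, so it raises to [i]. → [nukdavhuzelasi].

binahmunofetevi, xafeotinupnomumu, nukdavhuzelasi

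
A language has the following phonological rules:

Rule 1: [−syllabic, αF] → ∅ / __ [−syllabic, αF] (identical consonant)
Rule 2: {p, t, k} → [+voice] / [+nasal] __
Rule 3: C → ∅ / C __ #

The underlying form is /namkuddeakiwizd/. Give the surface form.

namgudeakiwiz

Rule 1 (degemination): /dd/ is a geminate; the first /d/ deletes. /namkuddeakiwizd/ → namkudeakiwizd.
Rule 2 (post-nasal voicing): /k/ is a voiceless stop immediately after the nasal /m/, so it voices to [g]. /namkudeakiwizd/ → namgudeakiwizd.
Rule 3 (final cluster simplification): /d/ is the second consonant of a word-final cluster /zd/, so it deletes. /namgudeakiwizd/ → namgudeakiwiz.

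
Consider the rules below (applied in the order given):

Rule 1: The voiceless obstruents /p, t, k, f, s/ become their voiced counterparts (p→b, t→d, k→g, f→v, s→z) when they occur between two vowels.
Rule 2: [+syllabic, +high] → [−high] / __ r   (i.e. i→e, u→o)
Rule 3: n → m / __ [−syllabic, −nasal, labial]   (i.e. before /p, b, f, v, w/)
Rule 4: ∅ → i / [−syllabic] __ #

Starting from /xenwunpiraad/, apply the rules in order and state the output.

Rule 1 (intervocalic voicing): no segment meets the environment; /xenwunpiraad/ is unchanged.
Rule 2 (pre-rhotic lowering): /i/ is a high vowel immediately before /r/, so it lowers to [e]. /xenwunpiraad/ → xenwunperaad.
Rule 3 (nasal place assimilation): /n/ precedes the labial consonant /w/, so it assimilates in place to [m]. /n/ precedes the labial consonant /p/, so it assimilates in place to [m]. /xenwunperaad/ → xemwumperaad.
Rule 4 (final i-epenthesis): the form ends in the consonant /d/, so [i] is inserted word-finally. /xemwumperaad/ → xemwumperaadi.

xemwumperaadi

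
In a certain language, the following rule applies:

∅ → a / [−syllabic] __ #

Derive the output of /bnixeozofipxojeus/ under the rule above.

the form ends in the consonant /s/, so [a] is inserted word-finally.
Surface form: [bnixeozofipxojeusa].

bnixeozofipxojeusa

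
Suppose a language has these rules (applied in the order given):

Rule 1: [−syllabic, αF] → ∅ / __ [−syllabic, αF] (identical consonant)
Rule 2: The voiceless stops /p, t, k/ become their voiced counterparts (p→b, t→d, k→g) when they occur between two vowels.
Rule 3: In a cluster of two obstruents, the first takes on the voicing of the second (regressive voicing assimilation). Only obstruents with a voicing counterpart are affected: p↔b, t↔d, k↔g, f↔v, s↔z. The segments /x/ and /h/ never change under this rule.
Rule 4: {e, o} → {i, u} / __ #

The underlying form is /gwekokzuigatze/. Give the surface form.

gwegogzuigadzi

Rule 1 (degemination): no segment meets the environment; /gwekokzuigatze/ is unchanged.
Rule 2 (intervocalic voicing): /k/ is a voiceless stop between vowels /e/ and /o/, so it voices to [g]. /gwekokzuigatze/ → gwegokzuigatze.
Rule 3 (regressive voicing assimilation): /k/ precedes the voiced obstruent /z/, so it voices to [g] by assimilation. /t/ precedes the voiced obstruent /z/, so it voices to [d] by assimilation. /gwegokzuigatze/ → gwegogzuigadze.
Rule 4 (final vowel raising): /e/ is a mid vowel in word-final position, so it raises to [i]. /gwegogzuigadze/ → gwegogzuigadzi.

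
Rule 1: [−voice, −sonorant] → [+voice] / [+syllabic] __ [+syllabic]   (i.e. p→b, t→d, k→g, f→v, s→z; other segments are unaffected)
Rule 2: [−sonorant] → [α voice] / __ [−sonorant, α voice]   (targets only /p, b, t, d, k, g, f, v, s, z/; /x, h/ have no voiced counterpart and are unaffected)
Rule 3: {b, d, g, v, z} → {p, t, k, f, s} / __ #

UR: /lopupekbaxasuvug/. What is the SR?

Rule 1 (intervocalic voicing): /p/ is a voiceless obstruent between vowels /o/ and /u/, so it voices to [b]. /p/ is a voiceless obstruent between vowels /u/ and /e/, so it voices to [b]. /s/ is a voiceless obstruent between vowels /a/ and /u/, so it voices to [z]. /lopupekbaxasuvug/ → lobubekbaxazuvug.
Rule 2 (regressive voicing assimilation): /k/ precedes the voiced obstruent /b/, so it voices to [g] by assimilation. /lobubekbaxazuvug/ → lobubegbaxazuvug.
Rule 3 (final devoicing): /g/ is a voiced obstruent in word-final position, so it devoices to [k]. /lobubegbaxazuvug/ → lobubegbaxazuvuk.

lobubegbaxazuvuk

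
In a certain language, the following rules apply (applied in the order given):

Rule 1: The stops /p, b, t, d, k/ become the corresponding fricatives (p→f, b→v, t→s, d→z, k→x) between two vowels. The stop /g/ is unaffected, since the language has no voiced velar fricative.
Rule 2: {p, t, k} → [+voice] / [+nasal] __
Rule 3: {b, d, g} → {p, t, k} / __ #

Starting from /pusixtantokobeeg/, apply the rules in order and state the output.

pusixtandoxoveek

Rule 1 (intervocalic spirantization): /k/ is a stop between vowels /o/ and /o/, so it spirantizes to the fricative [x]. /b/ is a stop between vowels /o/ and /e/, so it spirantizes to the fricative [v]. /pusixtantokobeeg/ → pusixtantoxoveeg.
Rule 2 (post-nasal voicing): /t/ is a voiceless stop immediately after the nasal /n/, so it voices to [d]. /pusixtantoxoveeg/ → pusixtandoxoveeg.
Rule 3 (final devoicing): /g/ is a voiced stop in word-final position, so it devoices to [k]. /pusixtandoxoveeg/ → pusixtandoxoveek.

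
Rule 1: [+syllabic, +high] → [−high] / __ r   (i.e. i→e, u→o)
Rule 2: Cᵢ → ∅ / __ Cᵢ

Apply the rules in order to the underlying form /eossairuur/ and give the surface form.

eosaeruor

Rule 1 (pre-rhotic lowering): /i/ is a high vowel immediately before /r/, so it lowers to [e]. /u/ is a high vowel immediately before /r/, so it lowers to [o]. /eossairuur/ → eossaeruor.
Rule 2 (degemination): /ss/ is a geminate; the first /s/ deletes. /eossaeruor/ → eosaeruor.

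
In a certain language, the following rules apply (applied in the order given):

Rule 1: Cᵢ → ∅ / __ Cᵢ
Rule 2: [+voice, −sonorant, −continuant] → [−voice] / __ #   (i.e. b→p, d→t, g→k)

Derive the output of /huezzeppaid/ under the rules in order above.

huezepait

Rule 1 (degemination): /zz/ is a geminate; the first /z/ deletes. /pp/ is a geminate; the first /p/ deletes. /huezzeppaid/ → huezepaid.
Rule 2 (final devoicing): /d/ is a voiced stop in word-final position, so it devoices to [t]. /huezepaid/ → huezepait.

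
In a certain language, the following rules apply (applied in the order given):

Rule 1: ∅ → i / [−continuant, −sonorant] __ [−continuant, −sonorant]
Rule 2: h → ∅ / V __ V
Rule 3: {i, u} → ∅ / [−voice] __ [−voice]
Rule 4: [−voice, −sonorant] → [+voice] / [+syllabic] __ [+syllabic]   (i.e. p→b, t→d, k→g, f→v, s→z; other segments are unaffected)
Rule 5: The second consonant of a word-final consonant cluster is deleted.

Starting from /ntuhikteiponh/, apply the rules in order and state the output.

ntuikteibon

Rule 1 (stop-cluster i-epenthesis): /k/ and /t/ form a stop–stop cluster, so [i] is inserted between them. /ntuhikteiponh/ → ntuhikiteiponh.
Rule 2 (intervocalic h-deletion): /h/ occurs between vowels /u/ and /i/, so it deletes. /ntuhikiteiponh/ → ntuikiteiponh.
Rule 3 (high vowel syncope): /i/ is a high vowel flanked by voiceless consonants /k/ and /t/, so it deletes. /ntuikiteiponh/ → ntuikteiponh.
Rule 4 (intervocalic voicing): /p/ is a voiceless obstruent between vowels /i/ and /o/, so it voices to [b]. /ntuikteiponh/ → ntuikteibonh.
Rule 5 (final cluster simplification): /h/ is the second consonant of a word-final cluster /nh/, so it deletes. /ntuikteibonh/ → ntuikteibon.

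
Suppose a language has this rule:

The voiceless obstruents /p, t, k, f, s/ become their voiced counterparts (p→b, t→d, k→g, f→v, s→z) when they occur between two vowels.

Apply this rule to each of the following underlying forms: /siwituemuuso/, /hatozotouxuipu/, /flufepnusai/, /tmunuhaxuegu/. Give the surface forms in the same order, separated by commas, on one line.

siwiduemuuzo, hadozodouxuibu, fluvepnuzai, tmunuhaxuegu

/siwituemuuso/: /t/ is a voiceless obstruent between vowels /i/ and /u/, so it voices to [d]. /s/ is a voiceless obstruent between vowels /u/ and /o/, so it voices to [z]. → [siwiduemuuzo].
/hatozotouxuipu/: /t/ is a voiceless obstruent between vowels /a/ and /o/, so it voices to [d]. /t/ is a voiceless obstruent between vowels /o/ and /o/, so it voices to [d]. /p/ is a voiceless obstruent between vowels /i/ and /u/, so it voices to [b]. → [hadozodouxuibu].
/flufepnusai/: /f/ is a voiceless obstruent between vowels /u/ and /e/, so it voices to [v]. /s/ is a voiceless obstruent between vowels /u/ and /a/, so it voices to [z]. → [fluvepnuzai].
/tmunuhaxuegu/: the rule's environment is not met; surfaces unchanged as [tmunuhaxuegu].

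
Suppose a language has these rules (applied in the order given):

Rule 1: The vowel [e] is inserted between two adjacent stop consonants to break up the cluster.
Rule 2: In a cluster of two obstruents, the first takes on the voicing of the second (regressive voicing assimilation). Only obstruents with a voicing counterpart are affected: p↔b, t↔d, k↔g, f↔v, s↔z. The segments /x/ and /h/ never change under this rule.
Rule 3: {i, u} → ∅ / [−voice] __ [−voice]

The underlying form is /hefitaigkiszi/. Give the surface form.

Rule 1 (stop-cluster e-epenthesis): /g/ and /k/ form a stop–stop cluster, so [e] is inserted between them. /hefitaigkiszi/ → hefitaigekiszi.
Rule 2 (regressive voicing assimilation): /s/ precedes the voiced obstruent /z/, so it voices to [z] by assimilation. /hefitaigekiszi/ → hefitaigekizzi.
Rule 3 (high vowel syncope): /i/ is a high vowel flanked by voiceless consonants /f/ and /t/, so it deletes. /hefitaigekizzi/ → heftaigekizzi.

heftaigekizzi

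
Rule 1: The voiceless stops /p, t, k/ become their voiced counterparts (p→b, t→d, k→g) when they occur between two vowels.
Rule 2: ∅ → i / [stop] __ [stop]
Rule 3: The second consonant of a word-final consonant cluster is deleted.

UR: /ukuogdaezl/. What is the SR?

uguogidaez

Rule 1 (intervocalic voicing): /k/ is a voiceless stop between vowels /u/ and /u/, so it voices to [g]. /ukuogdaezl/ → uguogdaezl.
Rule 2 (stop-cluster i-epenthesis): /g/ and /d/ form a stop–stop cluster, so [i] is inserted between them. /uguogdaezl/ → uguogidaezl.
Rule 3 (final cluster simplification): /l/ is the second consonant of a word-final cluster /zl/, so it deletes. /uguogidaezl/ → uguogidaez.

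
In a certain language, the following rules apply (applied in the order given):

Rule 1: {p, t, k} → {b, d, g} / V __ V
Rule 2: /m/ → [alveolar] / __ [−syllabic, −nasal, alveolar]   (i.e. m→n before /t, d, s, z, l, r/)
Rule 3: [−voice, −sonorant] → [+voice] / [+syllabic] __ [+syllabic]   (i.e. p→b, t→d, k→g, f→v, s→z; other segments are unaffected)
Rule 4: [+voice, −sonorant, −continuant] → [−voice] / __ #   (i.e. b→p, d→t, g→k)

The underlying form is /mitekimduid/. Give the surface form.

mideginduit

Rule 1 (intervocalic voicing): /t/ is a voiceless stop between vowels /i/ and /e/, so it voices to [d]. /k/ is a voiceless stop between vowels /e/ and /i/, so it voices to [g]. /mitekimduid/ → midegimduid.
Rule 2 (nasal place assimilation): /m/ precedes the alveolar consonant /d/, so it assimilates in place to [n]. /midegimduid/ → mideginduid.
Rule 3 (intervocalic voicing): no segment meets the environment; /mideginduid/ is unchanged.
Rule 4 (final devoicing): /d/ is a voiced stop in word-final position, so it devoices to [t]. /mideginduid/ → mideginduit.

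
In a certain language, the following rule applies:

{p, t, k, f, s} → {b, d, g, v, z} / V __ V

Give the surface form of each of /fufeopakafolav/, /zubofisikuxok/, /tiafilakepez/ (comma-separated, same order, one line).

/fufeopakafolav/: /f/ is a voiceless obstruent between vowels /u/ and /e/, so it voices to [v]. /p/ is a voiceless obstruent between vowels /o/ and /a/, so it voices to [b]. /k/ is a voiceless obstruent between vowels /a/ and /a/, so it voices to [g]. /f/ is a voiceless obstruent between vowels /a/ and /o/, so it voices to [v]. → [fuveobagavolav].
/zubofisikuxok/: /f/ is a voiceless obstruent between vowels /o/ and /i/, so it voices to [v]. /s/ is a voiceless obstruent between vowels /i/ and /i/, so it voices to [z]. /k/ is a voiceless obstruent between vowels /i/ and /u/, so it voices to [g]. → [zuboviziguxok].
/tiafilakepez/: /f/ is a voiceless obstruent between vowels /a/ and /i/, so it voices to [v]. /k/ is a voiceless obstruent between vowels /a/ and /e/, so it voices to [g]. /p/ is a voiceless obstruent between vowels /e/ and /e/, so it voices to [b]. → [tiavilagebez].

fuveobagavolav, zuboviziguxok, tiavilagebez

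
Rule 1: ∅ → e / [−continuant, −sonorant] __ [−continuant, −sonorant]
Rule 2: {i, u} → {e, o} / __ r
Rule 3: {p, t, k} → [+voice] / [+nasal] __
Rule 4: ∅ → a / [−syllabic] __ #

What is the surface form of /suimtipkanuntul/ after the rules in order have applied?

suimdipekanundula

Rule 1 (stop-cluster e-epenthesis): /p/ and /k/ form a stop–stop cluster, so [e] is inserted between them. /suimtipkanuntul/ → suimtipekanuntul.
Rule 2 (pre-rhotic lowering): no segment meets the environment; /suimtipekanuntul/ is unchanged.
Rule 3 (post-nasal voicing): /t/ is a voiceless stop immediately after the nasal /m/, so it voices to [d]. /t/ is a voiceless stop immediately after the nasal /n/, so it voices to [d]. /suimtipekanuntul/ → suimdipekanundul.
Rule 4 (final a-epenthesis): the form ends in the consonant /l/, so [a] is inserted word-finally. /suimdipekanundul/ → suimdipekanundula.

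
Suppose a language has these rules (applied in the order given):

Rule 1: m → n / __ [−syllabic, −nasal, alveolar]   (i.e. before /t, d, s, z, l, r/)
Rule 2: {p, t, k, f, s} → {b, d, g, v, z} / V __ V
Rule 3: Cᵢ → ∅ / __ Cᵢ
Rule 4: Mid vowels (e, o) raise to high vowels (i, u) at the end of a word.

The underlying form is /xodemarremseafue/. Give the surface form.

xodemarenseavui

Rule 1 (nasal place assimilation): /m/ precedes the alveolar consonant /s/, so it assimilates in place to [n]. /xodemarremseafue/ → xodemarrenseafue.
Rule 2 (intervocalic voicing): /f/ is a voiceless obstruent between vowels /a/ and /u/, so it voices to [v]. /xodemarrenseafue/ → xodemarrenseavue.
Rule 3 (degemination): /rr/ is a geminate; the first /r/ deletes. /xodemarrenseavue/ → xodemarenseavue.
Rule 4 (final vowel raising): /e/ is a mid vowel in word-final position, so it raises to [i]. /xodemarenseavue/ → xodemarenseavui.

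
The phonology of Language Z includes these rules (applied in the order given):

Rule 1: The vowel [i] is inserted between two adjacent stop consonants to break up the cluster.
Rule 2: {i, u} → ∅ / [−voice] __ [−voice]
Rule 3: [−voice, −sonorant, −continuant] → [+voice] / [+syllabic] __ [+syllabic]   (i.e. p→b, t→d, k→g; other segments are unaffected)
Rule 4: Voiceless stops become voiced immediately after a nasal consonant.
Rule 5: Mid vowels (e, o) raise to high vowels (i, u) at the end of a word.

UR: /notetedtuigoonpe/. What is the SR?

nodedediduigoonbi

Rule 1 (stop-cluster i-epenthesis): /d/ and /t/ form a stop–stop cluster, so [i] is inserted between them. /notetedtuigoonpe/ → notetedituigoonpe.
Rule 2 (high vowel syncope): no segment meets the environment; /notetedituigoonpe/ is unchanged.
Rule 3 (intervocalic voicing): /t/ is a voiceless stop between vowels /o/ and /e/, so it voices to [d]. /t/ is a voiceless stop between vowels /e/ and /e/, so it voices to [d]. /t/ is a voiceless stop between vowels /i/ and /u/, so it voices to [d]. /notetedituigoonpe/ → nodedediduigoonpe.
Rule 4 (post-nasal voicing): /p/ is a voiceless stop immediately after the nasal /n/, so it voices to [b]. /nodedediduigoonpe/ → nodedediduigoonbe.
Rule 5 (final vowel raising): /e/ is a mid vowel in word-final position, so it raises to [i]. /nodedediduigoonbe/ → nodedediduigoonbi.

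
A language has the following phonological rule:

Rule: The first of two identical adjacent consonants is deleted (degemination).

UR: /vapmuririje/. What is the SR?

No segment of /vapmuririje/ meets the structural description of the rule, so the form surfaces unchanged.

vapmuririje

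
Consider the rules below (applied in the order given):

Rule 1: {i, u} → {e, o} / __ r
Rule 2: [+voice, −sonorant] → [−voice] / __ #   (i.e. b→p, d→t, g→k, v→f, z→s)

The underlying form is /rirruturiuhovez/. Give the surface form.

rerrutoriuhoves

Rule 1 (pre-rhotic lowering): /i/ is a high vowel immediately before /r/, so it lowers to [e]. /u/ is a high vowel immediately before /r/, so it lowers to [o]. /rirruturiuhovez/ → rerrutoriuhovez.
Rule 2 (final devoicing): /z/ is a voiced obstruent in word-final position, so it devoices to [s]. /rerrutoriuhovez/ → rerrutoriuhoves.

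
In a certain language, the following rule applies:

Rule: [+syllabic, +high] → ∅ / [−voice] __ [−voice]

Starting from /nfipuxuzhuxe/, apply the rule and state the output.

nfpxuzhxe

/i/ is a high vowel flanked by voiceless consonants /f/ and /p/, so it deletes.
/u/ is a high vowel flanked by voiceless consonants /p/ and /x/, so it deletes.
/u/ is a high vowel flanked by voiceless consonants /h/ and /x/, so it deletes.
The other instance of /u/ does not occur in the required environment and remains unchanged.
Surface form: [nfpxuzhxe].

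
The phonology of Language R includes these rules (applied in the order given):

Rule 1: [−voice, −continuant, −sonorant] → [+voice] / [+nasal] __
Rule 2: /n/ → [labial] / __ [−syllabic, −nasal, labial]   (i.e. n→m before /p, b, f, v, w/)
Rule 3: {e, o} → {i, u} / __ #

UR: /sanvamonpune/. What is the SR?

samvamombuni

Rule 1 (post-nasal voicing): /p/ is a voiceless stop immediately after the nasal /n/, so it voices to [b]. /sanvamonpune/ → sanvamonbune.
Rule 2 (nasal place assimilation): /n/ precedes the labial consonant /v/, so it assimilates in place to [m]. /n/ precedes the labial consonant /b/, so it assimilates in place to [m]. /sanvamonbune/ → samvamombune.
Rule 3 (final vowel raising): /e/ is a mid vowel in word-final position, so it raises to [i]. /samvamombune/ → samvamombuni.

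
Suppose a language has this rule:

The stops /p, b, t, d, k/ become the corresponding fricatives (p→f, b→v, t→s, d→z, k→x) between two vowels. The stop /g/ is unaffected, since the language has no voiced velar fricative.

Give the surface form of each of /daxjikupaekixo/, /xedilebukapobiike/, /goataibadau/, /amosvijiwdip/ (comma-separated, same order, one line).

daxjixufaexixo, xezilevuxafoviixe, goasaivazau, amosvijiwdip

/daxjikupaekixo/: /k/ is a stop between vowels /i/ and /u/, so it spirantizes to the fricative [x]. /p/ is a stop between vowels /u/ and /a/, so it spirantizes to the fricative [f]. /k/ is a stop between vowels /e/ and /i/, so it spirantizes to the fricative [x]. → [daxjixufaexixo].
/xedilebukapobiike/: /d/ is a stop between vowels /e/ and /i/, so it spirantizes to the fricative [z]. /b/ is a stop between vowels /e/ and /u/, so it spirantizes to the fricative [v]. /k/ is a stop between vowels /u/ and /a/, so it spirantizes to the fricative [x]. /p/ is a stop between vowels /a/ and /o/, so it spirantizes to the fricative [f]. /b/ is a stop between vowels /o/ and /i/, so it spirantizes to the fricative [v]. /k/ is a stop between vowels /i/ and /e/, so it spirantizes to the fricative [x]. → [xezilevuxafoviixe].
/goataibadau/: /t/ is a stop between vowels /a/ and /a/, so it spirantizes to the fricative [s]. /b/ is a stop between vowels /i/ and /a/, so it spirantizes to the fricative [v]. /d/ is a stop between vowels /a/ and /a/, so it spirantizes to the fricative [z]. → [goasaivazau].
/amosvijiwdip/: the rule's environment is not met; surfaces unchanged as [amosvijiwdip].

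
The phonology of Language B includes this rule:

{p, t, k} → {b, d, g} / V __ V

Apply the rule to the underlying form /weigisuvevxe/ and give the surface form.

weigisuvevxe

No segment of /weigisuvevxe/ meets the structural description of the rule, so the form surfaces unchanged.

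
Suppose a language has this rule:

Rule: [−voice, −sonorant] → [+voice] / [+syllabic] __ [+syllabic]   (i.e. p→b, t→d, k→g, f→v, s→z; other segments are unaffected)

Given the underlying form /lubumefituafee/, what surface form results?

/f/ is a voiceless obstruent between vowels /e/ and /i/, so it voices to [v].
/t/ is a voiceless obstruent between vowels /i/ and /u/, so it voices to [d].
/f/ is a voiceless obstruent between vowels /a/ and /e/, so it voices to [v].
Surface form: [lubumeviduavee].

lubumeviduavee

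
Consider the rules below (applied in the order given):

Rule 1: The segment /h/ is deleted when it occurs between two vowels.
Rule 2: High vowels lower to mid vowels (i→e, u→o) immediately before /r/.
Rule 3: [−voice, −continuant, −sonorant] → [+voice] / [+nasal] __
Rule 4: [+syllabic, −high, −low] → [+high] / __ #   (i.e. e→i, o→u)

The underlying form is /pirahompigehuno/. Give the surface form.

peraombigeunu

Rule 1 (intervocalic h-deletion): /h/ occurs between vowels /a/ and /o/, so it deletes. /h/ occurs between vowels /e/ and /u/, so it deletes. /pirahompigehuno/ → piraompigeuno.
Rule 2 (pre-rhotic lowering): /i/ is a high vowel immediately before /r/, so it lowers to [e]. /piraompigeuno/ → peraompigeuno.
Rule 3 (post-nasal voicing): /p/ is a voiceless stop immediately after the nasal /m/, so it voices to [b]. /peraompigeuno/ → peraombigeuno.
Rule 4 (final vowel raising): /o/ is a mid vowel in word-final position, so it raises to [u]. /peraombigeuno/ → peraombigeunu.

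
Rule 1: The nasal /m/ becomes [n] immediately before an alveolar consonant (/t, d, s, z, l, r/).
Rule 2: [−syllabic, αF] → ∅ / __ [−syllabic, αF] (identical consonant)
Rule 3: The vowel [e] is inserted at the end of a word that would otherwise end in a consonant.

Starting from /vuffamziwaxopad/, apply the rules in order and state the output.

vufanziwaxopade

Rule 1 (nasal place assimilation): /m/ precedes the alveolar consonant /z/, so it assimilates in place to [n]. /vuffamziwaxopad/ → vuffanziwaxopad.
Rule 2 (degemination): /ff/ is a geminate; the first /f/ deletes. /vuffanziwaxopad/ → vufanziwaxopad.
Rule 3 (final e-epenthesis): the form ends in the consonant /d/, so [e] is inserted word-finally. /vufanziwaxopad/ → vufanziwaxopade.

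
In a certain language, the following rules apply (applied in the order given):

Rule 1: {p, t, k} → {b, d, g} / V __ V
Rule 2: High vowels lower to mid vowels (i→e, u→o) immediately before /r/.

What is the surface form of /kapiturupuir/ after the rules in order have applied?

kabidorubuer

Rule 1 (intervocalic voicing): /p/ is a voiceless stop between vowels /a/ and /i/, so it voices to [b]. /t/ is a voiceless stop between vowels /i/ and /u/, so it voices to [d]. /p/ is a voiceless stop between vowels /u/ and /u/, so it voices to [b]. /kapiturupuir/ → kabidurubuir.
Rule 2 (pre-rhotic lowering): /u/ is a high vowel immediately before /r/, so it lowers to [o]. /i/ is a high vowel immediately before /r/, so it lowers to [e]. /kabidurubuir/ → kabidorubuer.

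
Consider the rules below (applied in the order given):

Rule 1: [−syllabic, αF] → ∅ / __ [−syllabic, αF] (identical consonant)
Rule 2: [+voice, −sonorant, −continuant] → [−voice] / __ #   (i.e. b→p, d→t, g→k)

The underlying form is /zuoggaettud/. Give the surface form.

Rule 1 (degemination): /gg/ is a geminate; the first /g/ deletes. /tt/ is a geminate; the first /t/ deletes. /zuoggaettud/ → zuogaetud.
Rule 2 (final devoicing): /d/ is a voiced stop in word-final position, so it devoices to [t]. /zuogaetud/ → zuogaetut.

zuogaetut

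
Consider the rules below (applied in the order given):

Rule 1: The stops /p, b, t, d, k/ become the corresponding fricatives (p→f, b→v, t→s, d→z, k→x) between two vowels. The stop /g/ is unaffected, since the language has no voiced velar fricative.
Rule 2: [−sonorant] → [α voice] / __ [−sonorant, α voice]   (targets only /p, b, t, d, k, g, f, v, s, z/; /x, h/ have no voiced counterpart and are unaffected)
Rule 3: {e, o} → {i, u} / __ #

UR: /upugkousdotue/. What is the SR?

Rule 1 (intervocalic spirantization): /p/ is a stop between vowels /u/ and /u/, so it spirantizes to the fricative [f]. /t/ is a stop between vowels /o/ and /u/, so it spirantizes to the fricative [s]. /upugkousdotue/ → ufugkousdosue.
Rule 2 (regressive voicing assimilation): /g/ precedes the voiceless obstruent /k/, so it devoices to [k] by assimilation. /s/ precedes the voiced obstruent /d/, so it voices to [z] by assimilation. /ufugkousdosue/ → ufukkouzdosue.
Rule 3 (final vowel raising): /e/ is a mid vowel in word-final position, so it raises to [i]. /ufukkouzdosue/ → ufukkouzdosui.

ufukkouzdosui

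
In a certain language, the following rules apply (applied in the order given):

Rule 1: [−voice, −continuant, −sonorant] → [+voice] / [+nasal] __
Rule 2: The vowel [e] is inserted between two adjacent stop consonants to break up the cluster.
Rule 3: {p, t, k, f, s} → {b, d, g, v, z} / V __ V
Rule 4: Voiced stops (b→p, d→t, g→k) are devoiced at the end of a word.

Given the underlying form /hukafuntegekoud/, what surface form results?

Rule 1 (post-nasal voicing): /t/ is a voiceless stop immediately after the nasal /n/, so it voices to [d]. /hukafuntegekoud/ → hukafundegekoud.
Rule 2 (stop-cluster e-epenthesis): no segment meets the environment; /hukafundegekoud/ is unchanged.
Rule 3 (intervocalic voicing): /k/ is a voiceless obstruent between vowels /u/ and /a/, so it voices to [g]. /f/ is a voiceless obstruent between vowels /a/ and /u/, so it voices to [v]. /k/ is a voiceless obstruent between vowels /e/ and /o/, so it voices to [g]. /hukafundegekoud/ → hugavundegegoud.
Rule 4 (final devoicing): /d/ is a voiced stop in word-final position, so it devoices to [t]. /hugavundegegoud/ → hugavundegegout.

hugavundegegout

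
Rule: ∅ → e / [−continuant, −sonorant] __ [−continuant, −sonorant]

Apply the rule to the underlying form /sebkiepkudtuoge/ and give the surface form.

/b/ and /k/ form a stop–stop cluster, so [e] is inserted between them.
/p/ and /k/ form a stop–stop cluster, so [e] is inserted between them.
/d/ and /t/ form a stop–stop cluster, so [e] is inserted between them.
Surface form: [sebekiepekudetuoge].

sebekiepekudetuoge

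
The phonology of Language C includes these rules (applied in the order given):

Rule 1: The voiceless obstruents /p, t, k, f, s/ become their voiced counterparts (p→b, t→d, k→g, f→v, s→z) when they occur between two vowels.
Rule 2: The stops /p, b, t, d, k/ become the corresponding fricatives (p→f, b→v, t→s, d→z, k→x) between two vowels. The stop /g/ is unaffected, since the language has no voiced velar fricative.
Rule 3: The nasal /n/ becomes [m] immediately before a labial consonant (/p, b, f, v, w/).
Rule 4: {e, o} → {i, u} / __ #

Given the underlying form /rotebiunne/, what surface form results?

Rule 1 (intervocalic voicing): /t/ is a voiceless obstruent between vowels /o/ and /e/, so it voices to [d]. /rotebiunne/ → rodebiunne.
Rule 2 (intervocalic spirantization): /d/ is a stop between vowels /o/ and /e/, so it spirantizes to the fricative [z]. /b/ is a stop between vowels /e/ and /i/, so it spirantizes to the fricative [v]. /rodebiunne/ → rozeviunne.
Rule 3 (nasal place assimilation): no segment meets the environment; /rozeviunne/ is unchanged.
Rule 4 (final vowel raising): /e/ is a mid vowel in word-final position, so it raises to [i]. /rozeviunne/ → rozeviunni.

rozeviunni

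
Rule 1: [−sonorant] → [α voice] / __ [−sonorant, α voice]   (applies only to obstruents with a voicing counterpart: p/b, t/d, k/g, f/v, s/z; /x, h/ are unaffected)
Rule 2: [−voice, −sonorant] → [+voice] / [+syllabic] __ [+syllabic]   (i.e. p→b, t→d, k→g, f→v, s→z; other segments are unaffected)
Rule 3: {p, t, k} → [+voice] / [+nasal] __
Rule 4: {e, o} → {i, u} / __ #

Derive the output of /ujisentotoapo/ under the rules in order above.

Rule 1 (regressive voicing assimilation): no segment meets the environment; /ujisentotoapo/ is unchanged.
Rule 2 (intervocalic voicing): /s/ is a voiceless obstruent between vowels /i/ and /e/, so it voices to [z]. /t/ is a voiceless obstruent between vowels /o/ and /o/, so it voices to [d]. /p/ is a voiceless obstruent between vowels /a/ and /o/, so it voices to [b]. /ujisentotoapo/ → ujizentodoabo.
Rule 3 (post-nasal voicing): /t/ is a voiceless stop immediately after the nasal /n/, so it voices to [d]. /ujizentodoabo/ → ujizendodoabo.
Rule 4 (final vowel raising): /o/ is a mid vowel in word-final position, so it raises to [u]. /ujizendodoabo/ → ujizendodoabu.

ujizendodoabu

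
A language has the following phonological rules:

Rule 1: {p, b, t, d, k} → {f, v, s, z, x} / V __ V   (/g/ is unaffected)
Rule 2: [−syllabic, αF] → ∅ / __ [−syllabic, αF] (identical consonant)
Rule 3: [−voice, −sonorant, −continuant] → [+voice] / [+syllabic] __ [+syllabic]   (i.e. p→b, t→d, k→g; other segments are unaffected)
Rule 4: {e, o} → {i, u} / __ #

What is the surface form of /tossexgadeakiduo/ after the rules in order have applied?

tosexgazeaxizuu

Rule 1 (intervocalic spirantization): /d/ is a stop between vowels /a/ and /e/, so it spirantizes to the fricative [z]. /k/ is a stop between vowels /a/ and /i/, so it spirantizes to the fricative [x]. /d/ is a stop between vowels /i/ and /u/, so it spirantizes to the fricative [z]. /tossexgadeakiduo/ → tossexgazeaxizuo.
Rule 2 (degemination): /ss/ is a geminate; the first /s/ deletes. /tossexgazeaxizuo/ → tosexgazeaxizuo.
Rule 3 (intervocalic voicing): no segment meets the environment; /tosexgazeaxizuo/ is unchanged.
Rule 4 (final vowel raising): /o/ is a mid vowel in word-final position, so it raises to [u]. /tosexgazeaxizuo/ → tosexgazeaxizuu.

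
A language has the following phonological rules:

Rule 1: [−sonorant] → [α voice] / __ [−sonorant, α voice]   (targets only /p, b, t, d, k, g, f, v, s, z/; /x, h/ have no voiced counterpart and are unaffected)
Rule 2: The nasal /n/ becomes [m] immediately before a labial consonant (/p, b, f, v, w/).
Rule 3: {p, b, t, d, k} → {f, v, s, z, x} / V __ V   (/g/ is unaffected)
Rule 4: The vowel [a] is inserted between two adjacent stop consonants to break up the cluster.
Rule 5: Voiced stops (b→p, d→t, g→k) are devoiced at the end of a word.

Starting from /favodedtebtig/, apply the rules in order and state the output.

favozetatepatik

Rule 1 (regressive voicing assimilation): /d/ precedes the voiceless obstruent /t/, so it devoices to [t] by assimilation. /b/ precedes the voiceless obstruent /t/, so it devoices to [p] by assimilation. /favodedtebtig/ → favodetteptig.
Rule 2 (nasal place assimilation): no segment meets the environment; /favodetteptig/ is unchanged.
Rule 3 (intervocalic spirantization): /d/ is a stop between vowels /o/ and /e/, so it spirantizes to the fricative [z]. /favodetteptig/ → favozetteptig.
Rule 4 (stop-cluster a-epenthesis): /t/ and /t/ form a stop–stop cluster, so [a] is inserted between them. /p/ and /t/ form a stop–stop cluster, so [a] is inserted between them. /favozetteptig/ → favozetatepatig.
Rule 5 (final devoicing): /g/ is a voiced stop in word-final position, so it devoices to [k]. /favozetatepatig/ → favozetatepatik.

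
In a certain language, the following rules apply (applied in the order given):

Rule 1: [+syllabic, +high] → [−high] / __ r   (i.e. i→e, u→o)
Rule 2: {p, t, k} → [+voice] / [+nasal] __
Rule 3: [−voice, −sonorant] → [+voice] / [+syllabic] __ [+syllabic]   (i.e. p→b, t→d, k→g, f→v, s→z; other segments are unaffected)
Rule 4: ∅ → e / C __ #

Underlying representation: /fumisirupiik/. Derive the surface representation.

Rule 1 (pre-rhotic lowering): /i/ is a high vowel immediately before /r/, so it lowers to [e]. /fumisirupiik/ → fumiserupiik.
Rule 2 (post-nasal voicing): no segment meets the environment; /fumiserupiik/ is unchanged.
Rule 3 (intervocalic voicing): /s/ is a voiceless obstruent between vowels /i/ and /e/, so it voices to [z]. /p/ is a voiceless obstruent between vowels /u/ and /i/, so it voices to [b]. /fumiserupiik/ → fumizerubiik.
Rule 4 (final e-epenthesis): the form ends in the consonant /k/, so [e] is inserted word-finally. /fumizerubiik/ → fumizerubiike.

fumizerubiike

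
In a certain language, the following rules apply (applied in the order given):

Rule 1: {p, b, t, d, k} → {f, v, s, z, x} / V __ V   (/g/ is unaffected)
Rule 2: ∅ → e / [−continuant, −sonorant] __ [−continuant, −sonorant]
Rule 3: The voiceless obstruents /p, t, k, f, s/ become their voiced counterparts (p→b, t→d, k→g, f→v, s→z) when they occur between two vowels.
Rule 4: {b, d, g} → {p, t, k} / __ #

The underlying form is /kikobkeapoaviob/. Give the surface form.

Rule 1 (intervocalic spirantization): /k/ is a stop between vowels /i/ and /o/, so it spirantizes to the fricative [x]. /p/ is a stop between vowels /a/ and /o/, so it spirantizes to the fricative [f]. /kikobkeapoaviob/ → kixobkeafoaviob.
Rule 2 (stop-cluster e-epenthesis): /b/ and /k/ form a stop–stop cluster, so [e] is inserted between them. /kixobkeafoaviob/ → kixobekeafoaviob.
Rule 3 (intervocalic voicing): /k/ is a voiceless obstruent between vowels /e/ and /e/, so it voices to [g]. /f/ is a voiceless obstruent between vowels /a/ and /o/, so it voices to [v]. /kixobekeafoaviob/ → kixobegeavoaviob.
Rule 4 (final devoicing): /b/ is a voiced stop in word-final position, so it devoices to [p]. /kixobegeavoaviob/ → kixobegeavoaviop.

kixobegeavoaviop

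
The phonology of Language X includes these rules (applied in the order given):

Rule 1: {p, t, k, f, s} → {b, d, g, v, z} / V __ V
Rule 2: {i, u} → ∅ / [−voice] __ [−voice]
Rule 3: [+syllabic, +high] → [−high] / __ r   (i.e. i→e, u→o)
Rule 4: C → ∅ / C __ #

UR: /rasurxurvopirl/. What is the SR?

Rule 1 (intervocalic voicing): /s/ is a voiceless obstruent between vowels /a/ and /u/, so it voices to [z]. /p/ is a voiceless obstruent between vowels /o/ and /i/, so it voices to [b]. /rasurxurvopirl/ → razurxurvobirl.
Rule 2 (high vowel syncope): no segment meets the environment; /razurxurvobirl/ is unchanged.
Rule 3 (pre-rhotic lowering): /u/ is a high vowel immediately before /r/, so it lowers to [o]. /u/ is a high vowel immediately before /r/, so it lowers to [o]. /i/ is a high vowel immediately before /r/, so it lowers to [e]. /razurxurvobirl/ → razorxorvoberl.
Rule 4 (final cluster simplification): /l/ is the second consonant of a word-final cluster /rl/, so it deletes. /razorxorvoberl/ → razorxorvober.

razorxorvober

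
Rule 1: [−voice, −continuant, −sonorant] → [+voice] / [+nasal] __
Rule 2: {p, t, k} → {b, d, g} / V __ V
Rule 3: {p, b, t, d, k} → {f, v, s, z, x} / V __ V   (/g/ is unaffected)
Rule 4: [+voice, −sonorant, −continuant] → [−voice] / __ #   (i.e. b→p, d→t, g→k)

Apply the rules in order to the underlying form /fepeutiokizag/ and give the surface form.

Rule 1 (post-nasal voicing): no segment meets the environment; /fepeutiokizag/ is unchanged.
Rule 2 (intervocalic voicing): /p/ is a voiceless stop between vowels /e/ and /e/, so it voices to [b]. /t/ is a voiceless stop between vowels /u/ and /i/, so it voices to [d]. /k/ is a voiceless stop between vowels /o/ and /i/, so it voices to [g]. /fepeutiokizag/ → febeudiogizag.
Rule 3 (intervocalic spirantization): /b/ is a stop between vowels /e/ and /e/, so it spirantizes to the fricative [v]. /d/ is a stop between vowels /u/ and /i/, so it spirantizes to the fricative [z]. /febeudiogizag/ → feveuziogizag.
Rule 4 (final devoicing): /g/ is a voiced stop in word-final position, so it devoices to [k]. /feveuziogizag/ → feveuziogizak.

feveuziogizak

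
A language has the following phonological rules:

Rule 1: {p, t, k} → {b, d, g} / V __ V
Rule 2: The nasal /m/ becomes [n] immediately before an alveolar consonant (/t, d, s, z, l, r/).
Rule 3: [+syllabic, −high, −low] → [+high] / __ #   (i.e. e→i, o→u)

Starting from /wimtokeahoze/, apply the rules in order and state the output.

Rule 1 (intervocalic voicing): /k/ is a voiceless stop between vowels /o/ and /e/, so it voices to [g]. /wimtokeahoze/ → wimtogeahoze.
Rule 2 (nasal place assimilation): /m/ precedes the alveolar consonant /t/, so it assimilates in place to [n]. /wimtogeahoze/ → wintogeahoze.
Rule 3 (final vowel raising): /e/ is a mid vowel in word-final position, so it raises to [i]. /wintogeahoze/ → wintogeahozi.

wintogeahozi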